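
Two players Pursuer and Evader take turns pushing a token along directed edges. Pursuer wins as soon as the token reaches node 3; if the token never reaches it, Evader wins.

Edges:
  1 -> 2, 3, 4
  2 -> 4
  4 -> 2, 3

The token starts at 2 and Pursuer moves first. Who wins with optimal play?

Track states (vertex, player-to-move).
A0 = {(3,Pursuer), (3,Evader)}
A1: add {(1,Pursuer), (4,Pursuer)}.
A2: add {(2,Evader)}.
A3 = A2; e.g. (1,Evader) stays out. (2,Pursuer) never enters ⇒ Evader avoids the target.

Evader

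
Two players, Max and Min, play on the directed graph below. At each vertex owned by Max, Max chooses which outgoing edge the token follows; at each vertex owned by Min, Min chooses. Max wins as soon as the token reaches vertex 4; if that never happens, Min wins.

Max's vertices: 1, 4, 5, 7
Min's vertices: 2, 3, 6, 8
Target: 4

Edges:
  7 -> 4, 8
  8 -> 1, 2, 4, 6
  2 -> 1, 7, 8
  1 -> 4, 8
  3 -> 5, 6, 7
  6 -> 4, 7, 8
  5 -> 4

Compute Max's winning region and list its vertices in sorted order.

A0 = {4}
A1: add {1, 5, 7} — 1 (Max) has 1→4; 5 (Max) has 5→4; 7 (Max) has 7→4.
A2 = A1; e.g. 2 (Min) can still go to 8. Fixed point.
Max's winning region = {1, 4, 5, 7}.

1, 4, 5, 7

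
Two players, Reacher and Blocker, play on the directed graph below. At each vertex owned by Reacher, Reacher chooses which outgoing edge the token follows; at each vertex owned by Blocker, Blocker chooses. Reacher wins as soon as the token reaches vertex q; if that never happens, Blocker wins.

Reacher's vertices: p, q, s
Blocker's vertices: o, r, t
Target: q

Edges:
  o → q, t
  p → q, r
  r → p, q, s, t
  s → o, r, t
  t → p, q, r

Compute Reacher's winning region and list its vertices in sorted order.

A0 = {q}
A1: add {p} — p (Reacher) has p→q.
A2 = A1; e.g. o (Blocker) can still go to t. Fixed point.
Reacher's winning region = {p, q}.

p, q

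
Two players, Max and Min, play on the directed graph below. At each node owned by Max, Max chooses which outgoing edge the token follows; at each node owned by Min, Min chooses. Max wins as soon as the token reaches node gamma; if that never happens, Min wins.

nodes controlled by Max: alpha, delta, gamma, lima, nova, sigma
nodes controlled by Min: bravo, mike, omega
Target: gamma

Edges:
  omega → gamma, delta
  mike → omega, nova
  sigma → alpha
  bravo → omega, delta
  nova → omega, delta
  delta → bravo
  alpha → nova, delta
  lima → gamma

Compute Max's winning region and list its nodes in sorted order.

gamma, lima

A0 = {gamma}
A1: add {lima} — lima (Max) has lima→gamma.
A2 = A1; e.g. omega (Min) can still go to delta. Fixed point.
Max's winning region = {gamma, lima}.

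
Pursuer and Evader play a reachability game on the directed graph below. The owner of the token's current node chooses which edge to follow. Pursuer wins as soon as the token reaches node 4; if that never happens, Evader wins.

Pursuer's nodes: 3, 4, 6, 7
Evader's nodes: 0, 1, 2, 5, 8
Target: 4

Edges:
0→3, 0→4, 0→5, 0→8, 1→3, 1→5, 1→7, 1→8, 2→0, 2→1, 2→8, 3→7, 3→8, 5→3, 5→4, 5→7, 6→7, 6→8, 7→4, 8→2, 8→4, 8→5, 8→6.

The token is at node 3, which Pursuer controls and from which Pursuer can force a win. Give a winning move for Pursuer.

7

A0 = {4}
A1: add {7} — 7 (Pursuer) has 7→4.
A2: add {3, 6} — 3 (Pursuer) has 3→7; 6 (Pursuer) has 6→7.
A3: add {5} — 5 (Evader): all of {3, 4, 7} already in.
A4 = A3; e.g. 0 (Evader) can still go to 8. Fixed point.
From 3, successor 7 is in the attractor (rank 1); the other successor 8 is not.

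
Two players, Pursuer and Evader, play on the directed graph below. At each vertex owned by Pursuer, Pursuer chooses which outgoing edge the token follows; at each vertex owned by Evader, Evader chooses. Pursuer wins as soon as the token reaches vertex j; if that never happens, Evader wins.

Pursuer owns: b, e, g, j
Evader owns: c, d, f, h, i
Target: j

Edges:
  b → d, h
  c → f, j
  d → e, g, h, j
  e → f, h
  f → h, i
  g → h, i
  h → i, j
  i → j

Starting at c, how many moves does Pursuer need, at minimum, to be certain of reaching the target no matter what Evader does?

A0 = {j}
A1: add {i} — i (Evader): all of {j} already in.
A2: add {g, h} — g (Pursuer) has g→i; h (Evader): all of {i, j} already in.
A3: add {b, e, f} — b (Pursuer) has b→h; e (Pursuer) has e→h; f (Evader): all of {h, i} already in.
A4: add {c, d} — c (Evader): all of {f, j} already in; d (Evader): all of {e, g, h, j} already in.
A4 = all vertices. Fixed point.
c enters the attractor at level 4, so Pursuer can force the target in 4 moves from there.

4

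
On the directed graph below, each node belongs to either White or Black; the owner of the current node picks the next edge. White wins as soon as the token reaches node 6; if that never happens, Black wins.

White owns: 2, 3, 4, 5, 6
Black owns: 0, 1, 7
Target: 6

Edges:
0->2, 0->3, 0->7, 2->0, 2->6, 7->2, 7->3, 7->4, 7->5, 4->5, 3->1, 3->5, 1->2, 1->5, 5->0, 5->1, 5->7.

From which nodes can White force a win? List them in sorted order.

2, 6

A0 = {6}
A1: add {2} — 2 (White) has 2→6.
A2 = A1; e.g. 0 (Black) can still go to 3. Fixed point.
White's winning region = {2, 6}.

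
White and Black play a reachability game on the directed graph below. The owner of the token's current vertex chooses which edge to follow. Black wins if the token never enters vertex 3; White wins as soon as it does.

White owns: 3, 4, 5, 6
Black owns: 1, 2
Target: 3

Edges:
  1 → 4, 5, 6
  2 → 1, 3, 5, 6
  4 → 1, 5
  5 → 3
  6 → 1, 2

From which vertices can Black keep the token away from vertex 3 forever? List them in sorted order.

A0 = {3}
A1: add {5} — 5 (White) has 5→3.
A2: add {4} — 4 (White) has 4→5.
A3 = A2; e.g. 1 (Black) can still go to 6. Fixed point.
White's attractor = {3, 4, 5}; Black avoids the target exactly from the complement.

1, 2, 6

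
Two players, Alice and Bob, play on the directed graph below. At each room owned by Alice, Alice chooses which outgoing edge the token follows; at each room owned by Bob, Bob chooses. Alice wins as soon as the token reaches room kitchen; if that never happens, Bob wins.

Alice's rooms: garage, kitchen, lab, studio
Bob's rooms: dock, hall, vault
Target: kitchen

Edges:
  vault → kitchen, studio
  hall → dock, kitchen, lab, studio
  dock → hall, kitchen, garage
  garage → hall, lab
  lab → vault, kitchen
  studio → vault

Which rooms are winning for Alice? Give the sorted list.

A0 = {kitchen}
A1: add {lab} — lab (Alice) has lab→kitchen.
A2: add {garage} — garage (Alice) has garage→lab.
A3 = A2; e.g. vault (Bob) can still go to studio. Fixed point.
Alice's winning region = {garage, kitchen, lab}.

garage, kitchen, lab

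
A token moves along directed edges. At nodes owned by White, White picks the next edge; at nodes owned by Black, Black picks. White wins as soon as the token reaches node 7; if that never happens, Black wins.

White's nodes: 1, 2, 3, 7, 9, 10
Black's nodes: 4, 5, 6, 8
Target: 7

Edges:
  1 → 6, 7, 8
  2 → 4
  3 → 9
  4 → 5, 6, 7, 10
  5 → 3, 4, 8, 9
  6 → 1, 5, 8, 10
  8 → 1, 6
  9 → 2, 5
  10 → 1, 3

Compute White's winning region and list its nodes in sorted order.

A0 = {7}
A1: add {1} — 1 (White) has 1→7.
A2: add {10} — 10 (White) has 10→1.
A3 = A2; e.g. 2 (White) has no edge into A2. Fixed point.
White's winning region = {1, 7, 10}.

1, 7, 10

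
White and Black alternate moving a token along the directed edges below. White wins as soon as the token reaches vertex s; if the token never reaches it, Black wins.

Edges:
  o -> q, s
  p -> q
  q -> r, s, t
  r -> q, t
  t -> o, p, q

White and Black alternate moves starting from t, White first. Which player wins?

White

Track states (vertex, player-to-move).
A0 = {(s,White), (s,Black)}
A1: add {(o,White), (q,White)}.
A2: add {(o,Black), (p,Black)}.
A3: add {(t,White)}.
(t,White) ∈ A3 ⇒ White forces the target.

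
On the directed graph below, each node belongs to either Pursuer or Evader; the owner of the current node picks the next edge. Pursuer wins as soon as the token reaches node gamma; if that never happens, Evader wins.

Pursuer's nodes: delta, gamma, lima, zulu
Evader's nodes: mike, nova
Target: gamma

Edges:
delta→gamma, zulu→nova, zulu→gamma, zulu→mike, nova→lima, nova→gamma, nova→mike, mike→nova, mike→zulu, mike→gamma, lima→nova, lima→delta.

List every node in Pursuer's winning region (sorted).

delta, gamma, lima, zulu

A0 = {gamma}
A1: add {delta, zulu} — zulu (Pursuer) has zulu→gamma; delta (Pursuer) has delta→gamma.
A2: add {lima} — lima (Pursuer) has lima→delta.
A3 = A2; e.g. nova (Evader) can still go to mike. Fixed point.
Pursuer's winning region = {delta, gamma, lima, zulu}.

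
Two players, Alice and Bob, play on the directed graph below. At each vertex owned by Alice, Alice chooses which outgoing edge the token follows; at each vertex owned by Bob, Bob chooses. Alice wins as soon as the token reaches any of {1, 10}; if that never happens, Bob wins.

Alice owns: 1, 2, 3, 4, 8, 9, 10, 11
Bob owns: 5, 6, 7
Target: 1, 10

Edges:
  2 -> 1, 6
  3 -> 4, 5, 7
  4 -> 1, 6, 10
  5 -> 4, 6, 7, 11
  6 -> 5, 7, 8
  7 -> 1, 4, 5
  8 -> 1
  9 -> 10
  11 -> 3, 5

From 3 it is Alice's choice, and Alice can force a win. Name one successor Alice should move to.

A0 = {1, 10}
A1: add {2, 4, 8, 9} — 2 (Alice) has 2→1; 4 (Alice) has 4→1; 8 (Alice) has 8→1; 9 (Alice) has 9→10.
A2: add {3} — 3 (Alice) has 3→4.
A3: add {11} — 11 (Alice) has 11→3.
A4 = A3; e.g. 5 (Bob) can still go to 6. Fixed point.
From 3, successor 4 is in the attractor (rank 1); the other successors 5, 7 are not.

4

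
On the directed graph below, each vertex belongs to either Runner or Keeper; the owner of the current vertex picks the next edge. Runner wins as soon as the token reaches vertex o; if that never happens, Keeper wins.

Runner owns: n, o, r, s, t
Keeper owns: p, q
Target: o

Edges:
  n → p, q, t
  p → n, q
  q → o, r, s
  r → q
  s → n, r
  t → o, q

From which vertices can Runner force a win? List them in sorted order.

A0 = {o}
A1: add {t} — t (Runner) has t→o.
A2: add {n} — n (Runner) has n→t.
A3: add {s} — s (Runner) has s→n.
A4 = A3; e.g. p (Keeper) can still go to q. Fixed point.
Runner's winning region = {n, o, s, t}.

n, o, s, t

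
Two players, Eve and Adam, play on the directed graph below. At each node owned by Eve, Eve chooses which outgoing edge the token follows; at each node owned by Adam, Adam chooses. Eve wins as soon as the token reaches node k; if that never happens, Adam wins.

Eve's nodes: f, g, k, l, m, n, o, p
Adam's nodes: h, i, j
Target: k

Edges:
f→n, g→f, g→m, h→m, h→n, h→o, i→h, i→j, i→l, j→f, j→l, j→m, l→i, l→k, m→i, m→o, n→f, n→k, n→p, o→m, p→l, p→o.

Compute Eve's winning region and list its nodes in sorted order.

f, g, k, l, n, p

A0 = {k}
A1: add {l, n} — l (Eve) has l→k; n (Eve) has n→k.
A2: add {f, p} — f (Eve) has f→n; p (Eve) has p→l.
A3: add {g} — g (Eve) has g→f.
A4 = A3; e.g. h (Adam) can still go to m. Fixed point.
Eve's winning region = {f, g, k, l, n, p}.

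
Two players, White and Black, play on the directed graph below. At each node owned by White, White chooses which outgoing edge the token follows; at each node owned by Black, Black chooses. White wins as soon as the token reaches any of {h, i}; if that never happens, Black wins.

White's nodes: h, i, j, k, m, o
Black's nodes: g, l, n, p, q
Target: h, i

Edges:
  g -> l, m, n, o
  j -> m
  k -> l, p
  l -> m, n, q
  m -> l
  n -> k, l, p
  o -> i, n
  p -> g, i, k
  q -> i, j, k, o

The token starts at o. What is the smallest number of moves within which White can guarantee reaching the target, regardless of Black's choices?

A0 = {h, i}
A1: add {o} — o (White) has o→i.
A2 = A1; e.g. g (Black) can still go to l. Fixed point.
o enters the attractor at level 1, so White can force the target in 1 move from there.

1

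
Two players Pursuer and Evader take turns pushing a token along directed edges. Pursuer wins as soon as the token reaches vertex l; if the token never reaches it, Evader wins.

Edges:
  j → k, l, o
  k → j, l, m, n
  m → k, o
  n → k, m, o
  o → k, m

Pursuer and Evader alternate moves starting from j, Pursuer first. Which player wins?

Pursuer

Track states (vertex, player-to-move).
A0 = {(l,Pursuer), (l,Evader)}
A1: add {(j,Pursuer), (k,Pursuer)}.
(j,Pursuer) ∈ A1 ⇒ Pursuer forces the target.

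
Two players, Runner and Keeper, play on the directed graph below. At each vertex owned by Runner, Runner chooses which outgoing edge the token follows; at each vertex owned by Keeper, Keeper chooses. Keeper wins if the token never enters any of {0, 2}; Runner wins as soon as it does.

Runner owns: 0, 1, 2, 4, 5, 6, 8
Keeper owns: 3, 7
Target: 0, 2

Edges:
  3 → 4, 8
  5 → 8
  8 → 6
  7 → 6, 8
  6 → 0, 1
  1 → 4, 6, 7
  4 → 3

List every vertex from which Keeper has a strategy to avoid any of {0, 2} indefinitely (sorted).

3, 4

A0 = {0, 2}
A1: add {6} — 6 (Runner) has 6→0.
A2: add {1, 8} — 1 (Runner) has 1→6; 8 (Runner) has 8→6.
A3: add {5, 7} — 5 (Runner) has 5→8; 7 (Keeper): all of {6, 8} already in.
A4 = A3; e.g. 3 (Keeper) can still go to 4. Fixed point.
Runner's attractor = {0, 1, 2, 5, 6, 7, 8}; Keeper avoids the target exactly from the complement.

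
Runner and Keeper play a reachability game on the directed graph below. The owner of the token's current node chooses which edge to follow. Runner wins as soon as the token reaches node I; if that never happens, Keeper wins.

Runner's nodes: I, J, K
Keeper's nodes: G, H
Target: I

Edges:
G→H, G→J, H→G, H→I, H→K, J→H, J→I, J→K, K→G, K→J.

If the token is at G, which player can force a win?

A0 = {I}
A1: add {J} — J (Runner) has J→I.
A2: add {K} — K (Runner) has K→J.
A3 = A2; e.g. G (Keeper) can still go to H. Fixed point.
G never enters the attractor, so Keeper can avoid the target forever.

Keeper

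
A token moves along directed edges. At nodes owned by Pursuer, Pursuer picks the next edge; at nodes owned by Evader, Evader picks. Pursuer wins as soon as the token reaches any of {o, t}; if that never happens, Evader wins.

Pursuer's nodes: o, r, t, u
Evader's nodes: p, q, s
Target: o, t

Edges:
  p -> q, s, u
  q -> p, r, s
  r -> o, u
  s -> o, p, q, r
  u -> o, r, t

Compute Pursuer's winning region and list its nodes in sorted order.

A0 = {o, t}
A1: add {r, u} — r (Pursuer) has r→o; u (Pursuer) has u→o.
A2 = A1; e.g. p (Evader) can still go to q. Fixed point.
Pursuer's winning region = {o, r, t, u}.

o, r, t, u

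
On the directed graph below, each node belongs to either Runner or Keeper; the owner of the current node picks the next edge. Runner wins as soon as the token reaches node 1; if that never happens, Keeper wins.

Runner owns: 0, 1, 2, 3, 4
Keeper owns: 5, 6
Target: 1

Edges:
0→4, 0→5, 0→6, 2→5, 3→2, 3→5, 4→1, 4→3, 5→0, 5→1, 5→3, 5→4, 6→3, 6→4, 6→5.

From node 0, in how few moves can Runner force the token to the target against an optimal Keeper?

A0 = {1}
A1: add {4} — 4 (Runner) has 4→1.
A2: add {0} — 0 (Runner) has 0→4.
A3 = A2; e.g. 2 (Runner) has no edge into A2. Fixed point.
0 enters the attractor at level 2, so Runner can force the target in 2 moves from there.

2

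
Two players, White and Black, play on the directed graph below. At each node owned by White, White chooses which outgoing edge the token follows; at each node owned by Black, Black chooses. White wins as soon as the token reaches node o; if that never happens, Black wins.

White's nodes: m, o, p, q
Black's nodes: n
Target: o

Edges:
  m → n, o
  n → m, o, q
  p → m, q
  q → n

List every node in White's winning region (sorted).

m, o, p

A0 = {o}
A1: add {m} — m (White) has m→o.
A2: add {p} — p (White) has p→m.
A3 = A2; e.g. n (Black) can still go to q. Fixed point.
White's winning region = {m, o, p}.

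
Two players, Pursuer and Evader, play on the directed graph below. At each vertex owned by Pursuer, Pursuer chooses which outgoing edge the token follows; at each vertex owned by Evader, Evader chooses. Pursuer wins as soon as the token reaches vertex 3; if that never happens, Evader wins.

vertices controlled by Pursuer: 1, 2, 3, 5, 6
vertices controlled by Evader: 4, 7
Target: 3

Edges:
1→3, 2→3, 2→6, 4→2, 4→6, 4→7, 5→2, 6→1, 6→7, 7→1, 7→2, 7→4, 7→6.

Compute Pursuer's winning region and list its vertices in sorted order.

1, 2, 3, 5, 6

A0 = {3}
A1: add {1, 2} — 1 (Pursuer) has 1→3; 2 (Pursuer) has 2→3.
A2: add {5, 6} — 5 (Pursuer) has 5→2; 6 (Pursuer) has 6→1.
A3 = A2; e.g. 4 (Evader) can still go to 7. Fixed point.
Pursuer's winning region = {1, 2, 3, 5, 6}.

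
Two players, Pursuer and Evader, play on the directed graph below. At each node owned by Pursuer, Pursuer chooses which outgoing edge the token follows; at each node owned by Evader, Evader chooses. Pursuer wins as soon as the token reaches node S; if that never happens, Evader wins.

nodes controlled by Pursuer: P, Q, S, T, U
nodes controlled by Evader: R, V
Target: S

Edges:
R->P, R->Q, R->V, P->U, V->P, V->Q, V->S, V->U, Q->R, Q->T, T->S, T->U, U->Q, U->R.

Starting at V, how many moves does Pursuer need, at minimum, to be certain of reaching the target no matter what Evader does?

A0 = {S}
A1: add {T} — T (Pursuer) has T→S.
A2: add {Q} — Q (Pursuer) has Q→T.
A3: add {U} — U (Pursuer) has U→Q.
A4: add {P} — P (Pursuer) has P→U.
A5: add {V} — V (Evader): all of {P, Q, S, U} already in.
V enters the attractor at level 5, so Pursuer can force the target in 5 moves from there.

5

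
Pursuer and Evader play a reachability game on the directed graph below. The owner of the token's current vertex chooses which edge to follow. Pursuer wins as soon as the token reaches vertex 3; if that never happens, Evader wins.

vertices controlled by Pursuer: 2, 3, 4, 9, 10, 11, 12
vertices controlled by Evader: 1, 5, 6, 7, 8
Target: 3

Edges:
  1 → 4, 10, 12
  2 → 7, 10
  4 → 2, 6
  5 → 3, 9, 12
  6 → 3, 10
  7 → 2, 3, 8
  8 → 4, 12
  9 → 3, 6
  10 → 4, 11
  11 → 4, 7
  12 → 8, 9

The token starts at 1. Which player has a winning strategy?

Evader

A0 = {3}
A1: add {9} — 9 (Pursuer) has 9→3.
A2: add {12} — 12 (Pursuer) has 12→9.
A3: add {5} — 5 (Evader): all of {3, 9, 12} already in.
A4 = A3; e.g. 1 (Evader) can still go to 4. Fixed point.
1 never enters the attractor, so Evader can avoid the target forever.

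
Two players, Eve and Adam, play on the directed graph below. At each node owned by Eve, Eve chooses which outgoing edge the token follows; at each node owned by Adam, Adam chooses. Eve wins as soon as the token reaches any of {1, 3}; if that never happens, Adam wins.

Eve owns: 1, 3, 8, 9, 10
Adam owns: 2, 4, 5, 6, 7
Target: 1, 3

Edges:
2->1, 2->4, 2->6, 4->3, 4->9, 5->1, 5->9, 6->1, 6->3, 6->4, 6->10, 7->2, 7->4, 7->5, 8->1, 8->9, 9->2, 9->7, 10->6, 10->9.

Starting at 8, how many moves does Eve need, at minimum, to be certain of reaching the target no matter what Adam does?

A0 = {1, 3}
A1: add {8} — 8 (Eve) has 8→1.
A2 = A1; e.g. 2 (Adam) can still go to 4. Fixed point.
8 enters the attractor at level 1, so Eve can force the target in 1 move from there.

1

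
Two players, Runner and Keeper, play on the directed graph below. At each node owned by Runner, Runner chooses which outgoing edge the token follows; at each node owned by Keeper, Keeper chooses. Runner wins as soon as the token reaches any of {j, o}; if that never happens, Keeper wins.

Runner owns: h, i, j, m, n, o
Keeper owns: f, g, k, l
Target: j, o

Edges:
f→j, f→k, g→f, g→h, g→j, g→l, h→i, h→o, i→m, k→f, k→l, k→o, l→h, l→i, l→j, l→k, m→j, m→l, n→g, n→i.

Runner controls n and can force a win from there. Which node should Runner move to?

i

A0 = {j, o}
A1: add {h, m} — h (Runner) has h→o; m (Runner) has m→j.
A2: add {i} — i (Runner) has i→m.
A3: add {n} — n (Runner) has n→i.
A4 = A3; e.g. f (Keeper) can still go to k. Fixed point.
From n, successor i is in the attractor (rank 2); the other successor g is not.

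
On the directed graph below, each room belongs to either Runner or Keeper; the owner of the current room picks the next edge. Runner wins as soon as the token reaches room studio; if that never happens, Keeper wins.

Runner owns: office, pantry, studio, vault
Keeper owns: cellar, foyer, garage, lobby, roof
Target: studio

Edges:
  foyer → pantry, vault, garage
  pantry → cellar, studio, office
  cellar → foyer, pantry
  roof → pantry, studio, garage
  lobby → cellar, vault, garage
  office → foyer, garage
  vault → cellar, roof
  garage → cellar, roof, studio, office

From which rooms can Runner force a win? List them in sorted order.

A0 = {studio}
A1: add {pantry} — pantry (Runner) has pantry→studio.
A2 = A1; e.g. foyer (Keeper) can still go to vault. Fixed point.
Runner's winning region = {pantry, studio}.

pantry, studio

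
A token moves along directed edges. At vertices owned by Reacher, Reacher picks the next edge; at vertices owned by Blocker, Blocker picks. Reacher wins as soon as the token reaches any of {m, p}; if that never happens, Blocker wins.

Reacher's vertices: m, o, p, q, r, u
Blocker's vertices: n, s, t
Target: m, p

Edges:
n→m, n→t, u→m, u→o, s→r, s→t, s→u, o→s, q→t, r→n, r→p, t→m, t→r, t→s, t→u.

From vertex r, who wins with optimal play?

Reacher

A0 = {m, p}
A1: add {r, u} — r (Reacher) has r→p; u (Reacher) has u→m.
A2 = A1; e.g. n (Blocker) can still go to t. Fixed point.
r ∈ A1, so Reacher can force the target.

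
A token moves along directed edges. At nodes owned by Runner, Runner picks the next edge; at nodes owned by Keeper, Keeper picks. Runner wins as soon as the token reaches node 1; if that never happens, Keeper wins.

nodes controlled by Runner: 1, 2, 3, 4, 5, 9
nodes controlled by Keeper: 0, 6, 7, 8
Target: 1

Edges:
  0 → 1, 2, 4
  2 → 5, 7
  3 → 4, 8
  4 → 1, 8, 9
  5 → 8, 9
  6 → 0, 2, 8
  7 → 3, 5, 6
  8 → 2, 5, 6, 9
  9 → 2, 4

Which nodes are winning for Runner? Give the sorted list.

A0 = {1}
A1: add {4} — 4 (Runner) has 4→1.
A2: add {3, 9} — 3 (Runner) has 3→4; 9 (Runner) has 9→4.
A3: add {5} — 5 (Runner) has 5→9.
A4: add {2} — 2 (Runner) has 2→5.
A5: add {0} — 0 (Keeper): all of {1, 2, 4} already in.
A6 = A5; e.g. 6 (Keeper) can still go to 8. Fixed point.
Runner's winning region = {0, 1, 2, 3, 4, 5, 9}.

0, 1, 2, 3, 4, 5, 9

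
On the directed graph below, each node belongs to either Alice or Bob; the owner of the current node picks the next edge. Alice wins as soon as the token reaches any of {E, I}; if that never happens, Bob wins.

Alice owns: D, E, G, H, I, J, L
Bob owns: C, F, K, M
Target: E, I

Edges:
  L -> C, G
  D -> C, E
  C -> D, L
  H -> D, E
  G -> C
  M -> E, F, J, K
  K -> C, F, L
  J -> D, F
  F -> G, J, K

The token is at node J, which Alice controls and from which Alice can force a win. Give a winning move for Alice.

D

A0 = {E, I}
A1: add {D, H} — D (Alice) has D→E; H (Alice) has H→E.
A2: add {J} — J (Alice) has J→D.
A3 = A2; e.g. C (Bob) can still go to L. Fixed point.
From J, successor D is in the attractor (rank 1); the other successor F is not.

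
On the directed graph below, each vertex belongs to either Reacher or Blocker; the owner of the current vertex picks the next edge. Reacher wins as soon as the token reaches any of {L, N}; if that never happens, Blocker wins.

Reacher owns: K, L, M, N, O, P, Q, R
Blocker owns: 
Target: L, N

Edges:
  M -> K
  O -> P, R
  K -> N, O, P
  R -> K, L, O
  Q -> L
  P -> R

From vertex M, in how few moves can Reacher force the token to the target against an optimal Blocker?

2

A0 = {L, N}
A1: add {K, Q, R} — K (Reacher) has K→N; Q (Reacher) has Q→L; R (Reacher) has R→L.
A2: add {M, O, P} — M (Reacher) has M→K; O (Reacher) has O→R; P (Reacher) has P→R.
A2 = all vertices. Fixed point.
M enters the attractor at level 2, so Reacher can force the target in 2 moves from there.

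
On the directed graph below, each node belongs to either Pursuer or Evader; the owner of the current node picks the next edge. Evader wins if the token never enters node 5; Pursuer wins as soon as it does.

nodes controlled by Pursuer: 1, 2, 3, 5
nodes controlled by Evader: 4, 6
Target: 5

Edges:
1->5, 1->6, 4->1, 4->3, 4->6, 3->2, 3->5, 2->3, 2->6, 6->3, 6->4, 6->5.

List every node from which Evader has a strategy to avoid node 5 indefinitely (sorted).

A0 = {5}
A1: add {1, 3} — 1 (Pursuer) has 1→5; 3 (Pursuer) has 3→5.
A2: add {2} — 2 (Pursuer) has 2→3.
A3 = A2; e.g. 4 (Evader) can still go to 6. Fixed point.
Pursuer's attractor = {1, 2, 3, 5}; Evader avoids the target exactly from the complement.

4, 6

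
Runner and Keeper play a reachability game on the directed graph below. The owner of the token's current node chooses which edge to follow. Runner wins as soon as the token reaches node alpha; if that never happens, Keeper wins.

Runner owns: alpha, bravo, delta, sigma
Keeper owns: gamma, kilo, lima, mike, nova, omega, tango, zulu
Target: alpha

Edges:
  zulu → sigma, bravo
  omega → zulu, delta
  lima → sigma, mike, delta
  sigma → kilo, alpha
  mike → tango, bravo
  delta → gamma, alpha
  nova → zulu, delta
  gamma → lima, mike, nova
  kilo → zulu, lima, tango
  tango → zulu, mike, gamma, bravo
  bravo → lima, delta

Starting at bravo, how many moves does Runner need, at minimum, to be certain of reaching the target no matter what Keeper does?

A0 = {alpha}
A1: add {delta, sigma} — sigma (Runner) has sigma→alpha; delta (Runner) has delta→alpha.
A2: add {bravo} — bravo (Runner) has bravo→delta.
bravo enters the attractor at level 2, so Runner can force the target in 2 moves from there.

2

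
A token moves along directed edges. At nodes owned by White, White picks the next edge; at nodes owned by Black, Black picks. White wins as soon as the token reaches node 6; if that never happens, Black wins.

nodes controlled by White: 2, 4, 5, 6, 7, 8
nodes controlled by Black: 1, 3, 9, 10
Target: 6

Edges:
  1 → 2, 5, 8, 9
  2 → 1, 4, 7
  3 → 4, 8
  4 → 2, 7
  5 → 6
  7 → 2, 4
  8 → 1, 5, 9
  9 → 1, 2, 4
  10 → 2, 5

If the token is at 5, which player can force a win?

A0 = {6}
A1: add {5} — 5 (White) has 5→6.
5 ∈ A1, so White can force the target.

White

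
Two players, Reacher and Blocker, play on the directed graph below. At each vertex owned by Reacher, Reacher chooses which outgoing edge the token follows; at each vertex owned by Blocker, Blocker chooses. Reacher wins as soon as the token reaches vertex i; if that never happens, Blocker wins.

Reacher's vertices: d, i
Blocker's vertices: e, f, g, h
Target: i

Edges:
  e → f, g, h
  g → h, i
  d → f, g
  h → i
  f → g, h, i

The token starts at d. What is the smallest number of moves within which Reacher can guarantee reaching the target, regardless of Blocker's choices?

3

A0 = {i}
A1: add {h} — h (Blocker): all of {i} already in.
A2: add {g} — g (Blocker): all of {h, i} already in.
A3: add {d, f} — d (Reacher) has d→g; f (Blocker): all of {g, h, i} already in.
d enters the attractor at level 3, so Reacher can force the target in 3 moves from there.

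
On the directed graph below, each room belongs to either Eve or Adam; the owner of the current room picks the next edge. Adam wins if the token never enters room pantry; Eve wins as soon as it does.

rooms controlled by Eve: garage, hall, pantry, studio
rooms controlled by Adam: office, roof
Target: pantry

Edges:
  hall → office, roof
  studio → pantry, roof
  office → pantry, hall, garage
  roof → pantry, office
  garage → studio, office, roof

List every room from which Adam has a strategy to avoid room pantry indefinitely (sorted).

A0 = {pantry}
A1: add {studio} — studio (Eve) has studio→pantry.
A2: add {garage} — garage (Eve) has garage→studio.
A3 = A2; e.g. hall (Eve) has no edge into A2. Fixed point.
Eve's attractor = {garage, pantry, studio}; Adam avoids the target exactly from the complement.

hall, office, roof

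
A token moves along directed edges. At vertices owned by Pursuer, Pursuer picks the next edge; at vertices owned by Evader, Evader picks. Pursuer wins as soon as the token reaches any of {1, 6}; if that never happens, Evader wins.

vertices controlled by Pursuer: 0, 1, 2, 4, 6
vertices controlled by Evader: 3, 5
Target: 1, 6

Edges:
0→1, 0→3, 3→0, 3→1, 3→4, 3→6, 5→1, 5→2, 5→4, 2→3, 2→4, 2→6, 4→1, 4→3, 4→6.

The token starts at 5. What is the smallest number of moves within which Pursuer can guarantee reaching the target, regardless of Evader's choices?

A0 = {1, 6}
A1: add {0, 2, 4} — 0 (Pursuer) has 0→1; 2 (Pursuer) has 2→6; 4 (Pursuer) has 4→1.
A2: add {3, 5} — 3 (Evader): all of {0, 1, 4, 6} already in; 5 (Evader): all of {1, 2, 4} already in.
A2 = all vertices. Fixed point.
5 enters the attractor at level 2, so Pursuer can force the target in 2 moves from there.

2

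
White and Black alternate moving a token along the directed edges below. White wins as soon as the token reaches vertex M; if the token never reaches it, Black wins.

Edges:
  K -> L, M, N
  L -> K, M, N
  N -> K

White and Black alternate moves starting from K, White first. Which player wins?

Track states (vertex, player-to-move).
A0 = {(M,White), (M,Black)}
A1: add {(K,White), (L,White)}.
(K,White) ∈ A1 ⇒ White forces the target.

White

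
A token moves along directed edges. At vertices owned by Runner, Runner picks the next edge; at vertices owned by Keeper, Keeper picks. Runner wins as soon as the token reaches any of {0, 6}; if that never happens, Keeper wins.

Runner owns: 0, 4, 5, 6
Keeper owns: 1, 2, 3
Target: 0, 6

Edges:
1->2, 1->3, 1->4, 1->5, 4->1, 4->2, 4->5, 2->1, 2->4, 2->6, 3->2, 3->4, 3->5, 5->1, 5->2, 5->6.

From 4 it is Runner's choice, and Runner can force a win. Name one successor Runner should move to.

A0 = {0, 6}
A1: add {5} — 5 (Runner) has 5→6.
A2: add {4} — 4 (Runner) has 4→5.
A3 = A2; e.g. 1 (Keeper) can still go to 2. Fixed point.
From 4, successor 5 is in the attractor (rank 1); the other successors 1, 2 are not.

5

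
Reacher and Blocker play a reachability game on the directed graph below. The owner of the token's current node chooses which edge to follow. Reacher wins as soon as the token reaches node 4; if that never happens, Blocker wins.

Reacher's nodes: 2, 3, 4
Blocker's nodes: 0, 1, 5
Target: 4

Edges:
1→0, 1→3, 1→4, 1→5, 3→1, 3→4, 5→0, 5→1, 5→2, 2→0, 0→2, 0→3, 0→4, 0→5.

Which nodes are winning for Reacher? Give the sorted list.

A0 = {4}
A1: add {3} — 3 (Reacher) has 3→4.
A2 = A1; e.g. 0 (Blocker) can still go to 2. Fixed point.
Reacher's winning region = {3, 4}.

3, 4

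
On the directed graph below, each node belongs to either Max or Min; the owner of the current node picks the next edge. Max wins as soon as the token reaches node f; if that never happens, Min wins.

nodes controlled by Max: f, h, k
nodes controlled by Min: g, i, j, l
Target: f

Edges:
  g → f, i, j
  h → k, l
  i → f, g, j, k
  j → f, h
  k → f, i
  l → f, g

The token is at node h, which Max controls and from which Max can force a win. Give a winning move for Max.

A0 = {f}
A1: add {k} — k (Max) has k→f.
A2: add {h} — h (Max) has h→k.
A3: add {j} — j (Min): all of {f, h} already in.
A4 = A3; e.g. g (Min) can still go to i. Fixed point.
From h, successor k is in the attractor (rank 1); the other successor l is not.

k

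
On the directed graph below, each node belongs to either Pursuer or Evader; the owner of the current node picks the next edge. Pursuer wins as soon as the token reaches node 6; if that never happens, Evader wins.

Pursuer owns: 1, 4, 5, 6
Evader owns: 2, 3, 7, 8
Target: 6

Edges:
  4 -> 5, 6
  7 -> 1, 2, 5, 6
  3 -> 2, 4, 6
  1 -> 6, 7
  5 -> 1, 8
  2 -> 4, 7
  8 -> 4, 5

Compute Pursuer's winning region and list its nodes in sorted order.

A0 = {6}
A1: add {1, 4} — 1 (Pursuer) has 1→6; 4 (Pursuer) has 4→6.
A2: add {5} — 5 (Pursuer) has 5→1.
A3: add {8} — 8 (Evader): all of {4, 5} already in.
A4 = A3; e.g. 2 (Evader) can still go to 7. Fixed point.
Pursuer's winning region = {1, 4, 5, 6, 8}.

1, 4, 5, 6, 8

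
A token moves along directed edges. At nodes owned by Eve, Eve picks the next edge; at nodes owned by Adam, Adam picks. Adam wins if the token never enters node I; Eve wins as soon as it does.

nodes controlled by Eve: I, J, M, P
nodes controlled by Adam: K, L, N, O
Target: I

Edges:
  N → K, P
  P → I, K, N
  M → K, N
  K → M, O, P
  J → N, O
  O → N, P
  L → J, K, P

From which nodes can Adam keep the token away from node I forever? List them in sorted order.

A0 = {I}
A1: add {P} — P (Eve) has P→I.
A2 = A1; e.g. J (Eve) has no edge into A1. Fixed point.
Eve's attractor = {I, P}; Adam avoids the target exactly from the complement.

J, K, L, M, N, O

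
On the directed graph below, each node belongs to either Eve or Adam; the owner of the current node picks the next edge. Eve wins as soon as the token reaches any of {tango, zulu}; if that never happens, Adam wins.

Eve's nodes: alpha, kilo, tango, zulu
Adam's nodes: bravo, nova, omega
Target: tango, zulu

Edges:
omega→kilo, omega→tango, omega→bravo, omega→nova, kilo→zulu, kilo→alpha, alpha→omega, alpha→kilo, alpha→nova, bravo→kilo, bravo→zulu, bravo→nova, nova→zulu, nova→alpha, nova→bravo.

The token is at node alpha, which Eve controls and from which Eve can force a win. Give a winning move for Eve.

A0 = {tango, zulu}
A1: add {kilo} — kilo (Eve) has kilo→zulu.
A2: add {alpha} — alpha (Eve) has alpha→kilo.
A3 = A2; e.g. omega (Adam) can still go to bravo. Fixed point.
From alpha, successor kilo is in the attractor (rank 1); the other successors nova, omega are not.

kilo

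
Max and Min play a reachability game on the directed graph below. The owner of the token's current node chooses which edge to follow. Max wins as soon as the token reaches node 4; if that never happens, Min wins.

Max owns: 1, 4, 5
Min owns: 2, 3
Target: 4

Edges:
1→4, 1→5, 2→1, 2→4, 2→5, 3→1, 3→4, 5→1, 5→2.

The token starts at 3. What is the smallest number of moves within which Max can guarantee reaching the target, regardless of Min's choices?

2

A0 = {4}
A1: add {1} — 1 (Max) has 1→4.
A2: add {3, 5} — 3 (Min): all of {1, 4} already in; 5 (Max) has 5→1.
3 enters the attractor at level 2, so Max can force the target in 2 moves from there.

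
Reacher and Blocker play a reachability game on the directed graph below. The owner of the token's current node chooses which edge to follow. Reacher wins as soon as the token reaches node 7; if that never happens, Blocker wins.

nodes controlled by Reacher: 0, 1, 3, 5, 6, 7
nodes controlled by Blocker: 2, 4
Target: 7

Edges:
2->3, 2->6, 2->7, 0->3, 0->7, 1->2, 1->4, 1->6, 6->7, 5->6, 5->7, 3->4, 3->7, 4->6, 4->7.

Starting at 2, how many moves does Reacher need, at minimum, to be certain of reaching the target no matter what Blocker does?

A0 = {7}
A1: add {0, 3, 5, 6} — 0 (Reacher) has 0→7; 3 (Reacher) has 3→7; 5 (Reacher) has 5→7; 6 (Reacher) has 6→7.
A2: add {1, 2, 4} — 1 (Reacher) has 1→6; 2 (Blocker): all of {3, 6, 7} already in; 4 (Blocker): all of {6, 7} already in.
A2 = all vertices. Fixed point.
2 enters the attractor at level 2, so Reacher can force the target in 2 moves from there.

2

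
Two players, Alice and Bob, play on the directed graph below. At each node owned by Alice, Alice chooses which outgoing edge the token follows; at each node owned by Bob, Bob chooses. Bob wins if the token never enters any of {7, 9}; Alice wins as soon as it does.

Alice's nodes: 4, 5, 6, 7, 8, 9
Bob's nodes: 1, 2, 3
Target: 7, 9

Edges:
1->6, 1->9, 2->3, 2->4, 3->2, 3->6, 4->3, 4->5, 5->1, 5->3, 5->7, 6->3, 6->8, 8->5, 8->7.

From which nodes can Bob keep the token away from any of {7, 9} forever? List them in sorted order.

2, 3

A0 = {7, 9}
A1: add {5, 8} — 5 (Alice) has 5→7; 8 (Alice) has 8→7.
A2: add {4, 6} — 4 (Alice) has 4→5; 6 (Alice) has 6→8.
A3: add {1} — 1 (Bob): all of {6, 9} already in.
A4 = A3; e.g. 2 (Bob) can still go to 3. Fixed point.
Alice's attractor = {1, 4, 5, 6, 7, 8, 9}; Bob avoids the target exactly from the complement.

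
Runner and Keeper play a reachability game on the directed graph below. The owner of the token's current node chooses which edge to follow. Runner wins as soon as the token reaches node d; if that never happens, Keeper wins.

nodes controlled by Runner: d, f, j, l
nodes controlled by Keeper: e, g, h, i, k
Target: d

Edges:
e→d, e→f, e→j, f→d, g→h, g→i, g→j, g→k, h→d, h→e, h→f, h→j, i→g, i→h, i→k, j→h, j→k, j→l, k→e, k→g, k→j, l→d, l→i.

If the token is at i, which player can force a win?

Keeper

A0 = {d}
A1: add {f, l} — f (Runner) has f→d; l (Runner) has l→d.
A2: add {j} — j (Runner) has j→l.
A3: add {e} — e (Keeper): all of {d, f, j} already in.
A4: add {h} — h (Keeper): all of {d, e, f, j} already in.
A5 = A4; e.g. g (Keeper) can still go to i. Fixed point.
i never enters the attractor, so Keeper can avoid the target forever.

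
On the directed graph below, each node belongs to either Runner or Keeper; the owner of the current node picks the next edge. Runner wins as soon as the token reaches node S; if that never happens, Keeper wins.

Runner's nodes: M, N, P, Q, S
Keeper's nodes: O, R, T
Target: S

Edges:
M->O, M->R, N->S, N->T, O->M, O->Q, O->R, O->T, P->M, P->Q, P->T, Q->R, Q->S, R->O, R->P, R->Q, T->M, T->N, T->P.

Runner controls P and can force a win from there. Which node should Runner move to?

Q

A0 = {S}
A1: add {N, Q} — N (Runner) has N→S; Q (Runner) has Q→S.
A2: add {P} — P (Runner) has P→Q.
A3 = A2; e.g. M (Runner) has no edge into A2. Fixed point.
From P, successor Q is in the attractor (rank 1); the other successors M, T are not.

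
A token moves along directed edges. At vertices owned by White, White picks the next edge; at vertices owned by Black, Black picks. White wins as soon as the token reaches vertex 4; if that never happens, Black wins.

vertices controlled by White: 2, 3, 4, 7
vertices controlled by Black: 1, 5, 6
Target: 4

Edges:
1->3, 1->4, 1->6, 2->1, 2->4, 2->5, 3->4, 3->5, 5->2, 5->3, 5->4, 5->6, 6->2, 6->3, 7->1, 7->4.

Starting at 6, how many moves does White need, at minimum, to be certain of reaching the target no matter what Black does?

A0 = {4}
A1: add {2, 3, 7} — 2 (White) has 2→4; 3 (White) has 3→4; 7 (White) has 7→4.
A2: add {6} — 6 (Black): all of {2, 3} already in.
6 enters the attractor at level 2, so White can force the target in 2 moves from there.

2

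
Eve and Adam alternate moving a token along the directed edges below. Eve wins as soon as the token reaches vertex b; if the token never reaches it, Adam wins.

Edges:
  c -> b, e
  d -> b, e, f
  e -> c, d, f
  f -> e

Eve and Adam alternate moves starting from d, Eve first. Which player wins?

Eve

Track states (vertex, player-to-move).
A0 = {(b,Eve), (b,Adam)}
A1: add {(c,Eve), (d,Eve)}.
(d,Eve) ∈ A1 ⇒ Eve forces the target.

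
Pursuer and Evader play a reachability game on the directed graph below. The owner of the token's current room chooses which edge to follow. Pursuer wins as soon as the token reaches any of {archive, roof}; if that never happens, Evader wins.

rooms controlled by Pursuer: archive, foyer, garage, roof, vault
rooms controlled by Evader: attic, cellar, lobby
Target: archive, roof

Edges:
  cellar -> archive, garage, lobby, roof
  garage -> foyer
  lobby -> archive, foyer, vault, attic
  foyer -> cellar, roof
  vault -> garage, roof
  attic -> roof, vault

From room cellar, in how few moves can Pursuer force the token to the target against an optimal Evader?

4

A0 = {archive, roof}
A1: add {foyer, vault} — foyer (Pursuer) has foyer→roof; vault (Pursuer) has vault→roof.
A2: add {attic, garage} — garage (Pursuer) has garage→foyer; attic (Evader): all of {roof, vault} already in.
A3: add {lobby} — lobby (Evader): all of {archive, foyer, vault, attic} already in.
A4: add {cellar} — cellar (Evader): all of {archive, garage, lobby, roof} already in.
A4 = all vertices. Fixed point.
cellar enters the attractor at level 4, so Pursuer can force the target in 4 moves from there.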